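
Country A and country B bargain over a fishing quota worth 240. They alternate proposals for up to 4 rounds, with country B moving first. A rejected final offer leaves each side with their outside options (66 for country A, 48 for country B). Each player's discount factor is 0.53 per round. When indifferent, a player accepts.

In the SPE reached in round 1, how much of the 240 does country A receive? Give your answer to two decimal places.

Solve by backward induction from round 4.
Round 4 (country A proposes): country B gets 48 if talks fail, so country A offers 48 and keeps 192.
Round 3 (country B proposes): country A can get 192 next round, worth 0.53 × 192 = 101.76 now. Country B offers 101.76 and keeps 240 − 101.76 = 138.24.
Round 2 (country A proposes): country B can get 138.24 next round, worth 0.53 × 138.24 = 73.2672 now. Country A offers 73.2672 and keeps 240 − 73.2672 = 166.7328.
Round 1 (country B proposes): country A can get 166.7328 next round, worth 0.53 × 166.7328 = 88.368384 now. Country B offers 88.368384 and keeps 240 − 88.368384 = 151.631616.

88.37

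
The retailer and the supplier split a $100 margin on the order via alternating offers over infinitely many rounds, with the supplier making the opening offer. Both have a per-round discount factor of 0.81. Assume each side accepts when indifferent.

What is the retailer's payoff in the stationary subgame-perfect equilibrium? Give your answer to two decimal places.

When the supplier proposes, the retailer accepts any offer worth at least 0.81 times what the retailer would get by proposing next round; and vice versa.
This gives x = 100 − 0.81y and y = 100 − 0.81x, where x and y are each side's share when it proposes.
Hence (1 − 0.81·0.81)x = 100(1 − 0.81), i.e. 0.3439·x = 19.
x ≈ 55.2486; the retailer's share is 100 − x ≈ 44.7514.

44.75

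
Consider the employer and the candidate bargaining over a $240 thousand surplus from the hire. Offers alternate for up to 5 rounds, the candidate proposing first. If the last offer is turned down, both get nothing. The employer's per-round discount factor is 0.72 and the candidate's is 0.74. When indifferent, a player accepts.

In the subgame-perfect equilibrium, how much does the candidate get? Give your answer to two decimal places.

171.13

Round 5 (the candidate proposes): rejection yields 0 for the employer; the candidate offers 0 and keeps 240.
Round 4 (the employer proposes): the candidate can get 240 next round, worth 0.74 × 240 = 177.6 now. The employer offers 177.6 and keeps 240 − 177.6 = 62.4.
Round 3 (the candidate proposes): the employer can get 62.4 next round, worth 0.72 × 62.4 = 44.928 now. The candidate offers 44.928 and keeps 240 − 44.928 = 195.072.
Round 2 (the employer proposes): the candidate can get 195.072 next round, worth 0.74 × 195.072 = 144.35328 now, so the employer offers 144.35328, keeping 95.64672.
Round 1 (the candidate proposes): the employer can get 95.64672 next round, worth 0.72 × 95.64672 = 68.8656384 now, so the candidate offers 68.8656384, keeping 171.1343616.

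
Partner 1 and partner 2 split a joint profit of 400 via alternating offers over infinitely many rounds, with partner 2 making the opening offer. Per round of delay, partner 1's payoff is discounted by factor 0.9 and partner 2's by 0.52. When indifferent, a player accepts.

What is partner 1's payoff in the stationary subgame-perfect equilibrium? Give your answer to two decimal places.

324.81

In a stationary SPE each proposer offers the other exactly their discounted continuation value.
If partner 2 keeps x when proposing and partner 1 keeps y when proposing, then x = 400 − 0.9y and y = 400 − 0.52x.
Solving: x = 400(1 − 0.9) / (1 − 0.52·0.9) = 40 / 0.532 ≈ 75.1880.
Partner 1 gets 400 − 75.1880 ≈ 324.8120.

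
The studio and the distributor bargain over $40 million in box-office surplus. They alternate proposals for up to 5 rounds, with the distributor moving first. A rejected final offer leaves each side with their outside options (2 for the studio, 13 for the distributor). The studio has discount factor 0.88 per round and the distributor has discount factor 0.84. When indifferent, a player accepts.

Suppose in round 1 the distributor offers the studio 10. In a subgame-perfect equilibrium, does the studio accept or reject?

Reject

Round 5 (the distributor proposes): the studio gets 2 if talks fail, so the distributor offers 2 and keeps 38.
Round 4 (the studio proposes): the distributor can get 38 next round, worth 0.84 × 38 = 31.92 now. The studio offers 31.92 and keeps 40 − 31.92 = 8.08.
Round 3 (the distributor proposes): the studio can get 8.08 next round, worth 0.88 × 8.08 = 7.1104 now, so the distributor offers 7.1104, keeping 32.8896.
Round 2 (the studio proposes): the distributor can get 32.8896 next round, worth 0.84 × 32.8896 = 27.627264 now, so the studio offers 27.627264, keeping 12.372736.
So by rejecting in round 1, the studio gets 12.372736 next round, worth 0.88 × 12.372736 = 10.88800768 now.
Offer 10 < 10.88800768, so the studio rejects.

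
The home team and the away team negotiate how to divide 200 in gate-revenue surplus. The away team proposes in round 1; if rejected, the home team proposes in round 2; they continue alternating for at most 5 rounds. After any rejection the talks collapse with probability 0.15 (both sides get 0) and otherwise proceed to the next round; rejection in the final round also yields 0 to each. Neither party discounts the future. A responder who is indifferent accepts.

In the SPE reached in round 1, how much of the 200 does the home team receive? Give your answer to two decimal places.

43.92

Round 5 (the away team proposes): rejection yields 0 for the home team; the away team offers 0 and keeps 200.
Round 4 (the home team proposes): rejecting gives the away team an expected 0.85 × 200 = 170; the home team offers that and keeps 30.
Round 3 (the away team proposes): rejecting gives the home team an expected 0.85 × 30 = 25.5, so the away team offers 25.5, keeping 174.5.
Round 2 (the home team proposes): rejecting gives the away team an expected 0.85 × 174.5 = 148.325, so the home team offers 148.325, keeping 51.675.
Round 1 (the away team proposes): rejecting gives the home team an expected 0.85 × 51.675 = 43.92375. The away team offers 43.92375 and keeps 200 − 43.92375 = 156.07625.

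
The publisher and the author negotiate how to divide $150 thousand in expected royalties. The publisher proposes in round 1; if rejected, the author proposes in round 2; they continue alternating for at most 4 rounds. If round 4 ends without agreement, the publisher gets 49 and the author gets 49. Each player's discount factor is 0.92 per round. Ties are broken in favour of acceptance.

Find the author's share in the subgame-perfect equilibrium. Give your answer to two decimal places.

By backward induction:
Round 4 (the author proposes): the publisher gets 49 if talks fail, so the author offers 49 and keeps 101.
Round 3 (the publisher proposes): the author can get 101 next round, worth 0.92 × 101 = 92.92 now; the publisher offers that and keeps 57.08.
Round 2 (the author proposes): the publisher can get 57.08 next round, worth 0.92 × 57.08 = 52.5136 now; the author offers that and keeps 97.4864.
Round 1 (the publisher proposes): the author can get 97.4864 next round, worth 0.92 × 97.4864 = 89.687488 now; the publisher offers that and keeps 60.312512.

89.69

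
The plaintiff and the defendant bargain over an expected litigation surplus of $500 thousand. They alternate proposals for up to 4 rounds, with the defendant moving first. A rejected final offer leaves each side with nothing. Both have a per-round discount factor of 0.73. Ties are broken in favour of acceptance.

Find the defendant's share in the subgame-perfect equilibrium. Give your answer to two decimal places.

206.94

Round 4 (the plaintiff proposes): rejection yields 0 for the defendant; the plaintiff offers 0 and keeps 500.
Round 3 (the defendant proposes): the plaintiff can get 500 next round, worth 0.73 × 500 = 365 now, so the defendant offers 365, keeping 135.
Round 2 (the plaintiff proposes): the defendant can get 135 next round, worth 0.73 × 135 = 98.55 now; the plaintiff offers that and keeps 401.45.
Round 1 (the defendant proposes): the plaintiff can get 401.45 next round, worth 0.73 × 401.45 = 293.0585 now. The defendant offers 293.0585 and keeps 500 − 293.0585 = 206.9415.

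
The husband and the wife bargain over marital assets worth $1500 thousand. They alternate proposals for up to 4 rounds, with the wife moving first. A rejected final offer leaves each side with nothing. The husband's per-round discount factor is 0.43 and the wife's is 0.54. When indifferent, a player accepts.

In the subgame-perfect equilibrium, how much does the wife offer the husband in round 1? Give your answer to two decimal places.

446.47

Round 4 (the husband proposes): the wife will accept anything ≥ 0, so the husband offers 0 and keeps 1500.
Round 3 (the wife proposes): the husband can get 1500 next round, worth 0.43 × 1500 = 645 now. The wife offers 645 and keeps 1500 − 645 = 855.
Round 2 (the husband proposes): the wife can get 855 next round, worth 0.54 × 855 = 461.7 now. The husband offers 461.7 and keeps 1500 − 461.7 = 1038.3.
Round 1 (the wife proposes): the husband can get 1038.3 next round, worth 0.43 × 1038.3 = 446.469 now; the wife offers that and keeps 1053.531.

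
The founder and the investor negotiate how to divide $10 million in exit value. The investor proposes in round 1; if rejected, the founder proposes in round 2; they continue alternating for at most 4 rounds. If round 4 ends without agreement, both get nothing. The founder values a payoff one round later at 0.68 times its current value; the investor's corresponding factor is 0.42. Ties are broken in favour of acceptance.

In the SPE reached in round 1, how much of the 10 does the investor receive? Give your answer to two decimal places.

Round 4 (the founder proposes): rejection yields 0 for the investor; the founder offers 0 and keeps 10.
Round 3 (the investor proposes): the founder can get 10 next round, worth 0.68 × 10 = 6.8 now; the investor offers that and keeps 3.2.
Round 2 (the founder proposes): the investor can get 3.2 next round, worth 0.42 × 3.2 = 1.344 now. The founder offers 1.344 and keeps 10 − 1.344 = 8.656.
Round 1 (the investor proposes): the founder can get 8.656 next round, worth 0.68 × 8.656 = 5.88608 now, so the investor offers 5.88608, keeping 4.11392.

4.11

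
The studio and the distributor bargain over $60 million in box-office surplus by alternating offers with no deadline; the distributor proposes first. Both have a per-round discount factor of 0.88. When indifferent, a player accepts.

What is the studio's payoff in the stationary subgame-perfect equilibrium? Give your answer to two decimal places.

28.09

In a stationary SPE each proposer offers the other exactly their discounted continuation value.
If the distributor keeps x when proposing and the studio keeps y when proposing, then x = 60 − 0.88y and y = 60 − 0.88x.
Solving: x = 60(1 − 0.88) / (1 − 0.88·0.88) = 7.2 / 0.2256 ≈ 31.9149.
The studio gets 60 − 31.9149 ≈ 28.0851.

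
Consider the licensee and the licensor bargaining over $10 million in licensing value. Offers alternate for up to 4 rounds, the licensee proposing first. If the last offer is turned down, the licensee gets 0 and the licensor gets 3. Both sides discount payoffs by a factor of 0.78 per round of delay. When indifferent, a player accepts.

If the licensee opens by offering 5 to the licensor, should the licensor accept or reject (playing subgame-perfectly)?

Reject

Round 4 (the licensor proposes): the licensee will accept anything ≥ 0, so the licensor offers 0 and keeps 10.
Round 3 (the licensee proposes): the licensor can get 10 next round, worth 0.78 × 10 = 7.8 now, so the licensee offers 7.8, keeping 2.2.
Round 2 (the licensor proposes): the licensee can get 2.2 next round, worth 0.78 × 2.2 = 1.716 now. The licensor offers 1.716 and keeps 10 − 1.716 = 8.284.
So by rejecting in round 1, the licensor gets 8.284 next round, worth 0.78 × 8.284 = 6.46152 now.
Offer 5 < 6.46152, so the licensor rejects.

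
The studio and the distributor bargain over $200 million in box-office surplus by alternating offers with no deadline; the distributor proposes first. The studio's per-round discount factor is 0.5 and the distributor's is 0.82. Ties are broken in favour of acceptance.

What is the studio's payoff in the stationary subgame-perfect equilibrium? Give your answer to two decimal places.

In a stationary SPE each proposer offers the other exactly their discounted continuation value.
If the distributor keeps x when proposing and the studio keeps y when proposing, then x = 200 − 0.5y and y = 200 − 0.82x.
Solving: x = 200(1 − 0.5) / (1 − 0.82·0.5) = 100 / 0.59 ≈ 169.4915.
The studio gets 200 − 169.4915 ≈ 30.5085.

30.51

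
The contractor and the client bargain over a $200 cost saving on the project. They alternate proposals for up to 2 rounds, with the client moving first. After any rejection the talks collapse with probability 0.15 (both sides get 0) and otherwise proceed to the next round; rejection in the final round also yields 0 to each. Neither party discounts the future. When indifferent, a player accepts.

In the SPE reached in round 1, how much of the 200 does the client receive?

30

By backward induction:
Round 2 (the contractor proposes): the client will accept anything ≥ 0, so the contractor offers 0 and keeps 200.
Round 1 (the client proposes): rejecting gives the contractor an expected 0.85 × 200 = 170; the client offers that and keeps 30.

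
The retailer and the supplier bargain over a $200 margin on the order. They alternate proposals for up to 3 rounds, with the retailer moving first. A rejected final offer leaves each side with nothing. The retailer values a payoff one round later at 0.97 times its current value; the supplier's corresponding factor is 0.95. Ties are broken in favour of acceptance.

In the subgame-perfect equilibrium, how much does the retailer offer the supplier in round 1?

5.7

By backward induction:
Round 3 (the retailer proposes): rejection yields 0 for the supplier; the retailer offers 0 and keeps 200.
Round 2 (the supplier proposes): the retailer can get 200 next round, worth 0.97 × 200 = 194 now; the supplier offers that and keeps 6.
Round 1 (the retailer proposes): the supplier can get 6 next round, worth 0.95 × 6 = 5.7 now, so the retailer offers 5.7, keeping 194.3.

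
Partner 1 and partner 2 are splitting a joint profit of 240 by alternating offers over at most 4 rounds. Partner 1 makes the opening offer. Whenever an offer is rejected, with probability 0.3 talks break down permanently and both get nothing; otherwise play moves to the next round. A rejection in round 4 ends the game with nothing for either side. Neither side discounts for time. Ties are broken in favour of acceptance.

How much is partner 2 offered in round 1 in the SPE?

Round 4 (partner 2 proposes): rejection yields 0 for partner 1; partner 2 offers 0 and keeps 240.
Round 3 (partner 1 proposes): rejecting gives partner 2 an expected 0.7 × 240 = 168, so partner 1 offers 168, keeping 72.
Round 2 (partner 2 proposes): rejecting gives partner 1 an expected 0.7 × 72 = 50.4. Partner 2 offers 50.4 and keeps 240 − 50.4 = 189.6.
Round 1 (partner 1 proposes): rejecting gives partner 2 an expected 0.7 × 189.6 = 132.72; partner 1 offers that and keeps 107.28.

132.72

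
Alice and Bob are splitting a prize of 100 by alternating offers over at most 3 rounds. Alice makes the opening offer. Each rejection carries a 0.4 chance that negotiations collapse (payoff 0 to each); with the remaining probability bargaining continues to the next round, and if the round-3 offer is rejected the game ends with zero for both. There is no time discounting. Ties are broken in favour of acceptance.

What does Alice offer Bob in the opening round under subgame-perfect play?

24

Round 3 (Alice proposes): rejection yields 0 for Bob; Alice offers 0 and keeps 100.
Round 2 (Bob proposes): rejecting gives Alice an expected 0.6 × 100 = 60. Bob offers 60 and keeps 100 − 60 = 40.
Round 1 (Alice proposes): rejecting gives Bob an expected 0.6 × 40 = 24. Alice offers 24 and keeps 100 − 24 = 76.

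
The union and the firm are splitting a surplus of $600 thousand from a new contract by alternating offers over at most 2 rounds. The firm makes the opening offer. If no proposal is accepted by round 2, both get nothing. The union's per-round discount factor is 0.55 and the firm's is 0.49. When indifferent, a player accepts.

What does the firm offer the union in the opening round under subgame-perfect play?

330

Round 2 (the union proposes): rejection yields 0 for the firm; the union offers 0 and keeps 600.
Round 1 (the firm proposes): the union can get 600 next round, worth 0.55 × 600 = 330 now, so the firm offers 330, keeping 270.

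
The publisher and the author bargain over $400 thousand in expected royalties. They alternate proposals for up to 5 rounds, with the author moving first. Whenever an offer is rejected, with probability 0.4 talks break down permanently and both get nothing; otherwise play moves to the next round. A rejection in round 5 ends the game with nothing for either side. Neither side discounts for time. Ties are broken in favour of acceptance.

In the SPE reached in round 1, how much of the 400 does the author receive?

By backward induction:
Round 5 (the author proposes): the publisher will accept anything ≥ 0, so the author offers 0 and keeps 400.
Round 4 (the publisher proposes): rejecting gives the author an expected 0.6 × 400 = 240. The publisher offers 240 and keeps 400 − 240 = 160.
Round 3 (the author proposes): rejecting gives the publisher an expected 0.6 × 160 = 96. The author offers 96 and keeps 400 − 96 = 304.
Round 2 (the publisher proposes): rejecting gives the author an expected 0.6 × 304 = 182.4, so the publisher offers 182.4, keeping 217.6.
Round 1 (the author proposes): rejecting gives the publisher an expected 0.6 × 217.6 = 130.56; the author offers that and keeps 269.44.

269.44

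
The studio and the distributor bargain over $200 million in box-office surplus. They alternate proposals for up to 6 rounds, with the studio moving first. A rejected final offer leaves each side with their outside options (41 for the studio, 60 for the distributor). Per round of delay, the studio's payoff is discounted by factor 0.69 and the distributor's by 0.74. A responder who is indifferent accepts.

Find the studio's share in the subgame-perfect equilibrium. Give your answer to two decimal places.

Solve by backward induction from round 6.
Round 6 (the distributor proposes): the studio gets 41 if talks fail, so the distributor offers 41 and keeps 159.
Round 5 (the studio proposes): the distributor can get 159 next round, worth 0.74 × 159 = 117.66 now. The studio offers 117.66 and keeps 200 − 117.66 = 82.34.
Round 4 (the distributor proposes): the studio can get 82.34 next round, worth 0.69 × 82.34 = 56.8146 now. The distributor offers 56.8146 and keeps 200 − 56.8146 = 143.1854.
Round 3 (the studio proposes): the distributor can get 143.1854 next round, worth 0.74 × 143.1854 = 105.957196 now, so the studio offers 105.957196, keeping 94.042804.
Round 2 (the distributor proposes): the studio can get 94.042804 next round, worth 0.69 × 94.042804 = 64.88953476 now; the distributor offers that and keeps 135.11046524.
Round 1 (the studio proposes): the distributor can get 135.11046524 next round, worth 0.74 × 135.11046524 = 99.9817442776 now; the studio offers that and keeps 100.0182557224.

100.02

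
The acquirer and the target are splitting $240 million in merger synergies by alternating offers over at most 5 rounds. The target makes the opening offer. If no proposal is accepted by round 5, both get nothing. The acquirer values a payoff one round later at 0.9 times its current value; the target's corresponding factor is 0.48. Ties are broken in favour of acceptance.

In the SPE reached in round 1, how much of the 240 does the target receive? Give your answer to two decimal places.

79.16

Round 5 (the target proposes): the acquirer will accept anything ≥ 0, so the target offers 0 and keeps 240.
Round 4 (the acquirer proposes): the target can get 240 next round, worth 0.48 × 240 = 115.2 now, so the acquirer offers 115.2, keeping 124.8.
Round 3 (the target proposes): the acquirer can get 124.8 next round, worth 0.9 × 124.8 = 112.32 now, so the target offers 112.32, keeping 127.68.
Round 2 (the acquirer proposes): the target can get 127.68 next round, worth 0.48 × 127.68 = 61.2864 now; the acquirer offers that and keeps 178.7136.
Round 1 (the target proposes): the acquirer can get 178.7136 next round, worth 0.9 × 178.7136 = 160.84224 now. The target offers 160.84224 and keeps 240 − 160.84224 = 79.15776.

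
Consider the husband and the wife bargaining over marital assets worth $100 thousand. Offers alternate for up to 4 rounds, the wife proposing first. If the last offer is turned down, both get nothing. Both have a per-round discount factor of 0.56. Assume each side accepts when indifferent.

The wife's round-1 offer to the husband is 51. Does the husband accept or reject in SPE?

Accept

Round 4 (the husband proposes): rejection yields 0 for the wife; the husband offers 0 and keeps 100.
Round 3 (the wife proposes): the husband can get 100 next round, worth 0.56 × 100 = 56 now; the wife offers that and keeps 44.
Round 2 (the husband proposes): the wife can get 44 next round, worth 0.56 × 44 = 24.64 now; the husband offers that and keeps 75.36.
So by rejecting in round 1, the husband gets 75.36 next round, worth 0.56 × 75.36 = 42.2016 now.
Offer 51 ≥ 42.2016, so the husband accepts.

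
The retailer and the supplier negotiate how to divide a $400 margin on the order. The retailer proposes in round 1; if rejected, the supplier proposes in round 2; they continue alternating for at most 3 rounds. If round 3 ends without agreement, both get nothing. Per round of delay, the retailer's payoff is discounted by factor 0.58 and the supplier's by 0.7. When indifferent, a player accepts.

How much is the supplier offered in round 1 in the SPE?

Round 3 (the retailer proposes): rejection yields 0 for the supplier; the retailer offers 0 and keeps 400.
Round 2 (the supplier proposes): the retailer can get 400 next round, worth 0.58 × 400 = 232 now. The supplier offers 232 and keeps 400 − 232 = 168.
Round 1 (the retailer proposes): the supplier can get 168 next round, worth 0.7 × 168 = 117.6 now, so the retailer offers 117.6, keeping 282.4.

117.6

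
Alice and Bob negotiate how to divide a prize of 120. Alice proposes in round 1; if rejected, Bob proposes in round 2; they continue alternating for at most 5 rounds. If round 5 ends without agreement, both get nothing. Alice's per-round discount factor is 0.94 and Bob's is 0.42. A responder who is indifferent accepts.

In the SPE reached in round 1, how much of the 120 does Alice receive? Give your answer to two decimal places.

115.78

Round 5 (Alice proposes): Bob will accept anything ≥ 0, so Alice offers 0 and keeps 120.
Round 4 (Bob proposes): Alice can get 120 next round, worth 0.94 × 120 = 112.8 now, so Bob offers 112.8, keeping 7.2.
Round 3 (Alice proposes): Bob can get 7.2 next round, worth 0.42 × 7.2 = 3.024 now, so Alice offers 3.024, keeping 116.976.
Round 2 (Bob proposes): Alice can get 116.976 next round, worth 0.94 × 116.976 = 109.95744 now; Bob offers that and keeps 10.04256.
Round 1 (Alice proposes): Bob can get 10.04256 next round, worth 0.42 × 10.04256 = 4.2178752 now. Alice offers 4.2178752 and keeps 120 − 4.2178752 = 115.7821248.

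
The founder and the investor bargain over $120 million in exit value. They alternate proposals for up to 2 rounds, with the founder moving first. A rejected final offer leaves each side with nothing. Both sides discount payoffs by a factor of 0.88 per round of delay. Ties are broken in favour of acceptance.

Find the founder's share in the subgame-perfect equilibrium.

14.4

Round 2 (the investor proposes): the founder will accept anything ≥ 0, so the investor offers 0 and keeps 120.
Round 1 (the founder proposes): the investor can get 120 next round, worth 0.88 × 120 = 105.6 now; the founder offers that and keeps 14.4.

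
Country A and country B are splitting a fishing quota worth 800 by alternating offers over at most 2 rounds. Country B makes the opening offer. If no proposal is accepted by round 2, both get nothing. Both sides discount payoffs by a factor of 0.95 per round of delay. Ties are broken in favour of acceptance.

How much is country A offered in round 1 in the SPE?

Round 2 (country A proposes): rejection yields 0 for country B; country A offers 0 and keeps 800.
Round 1 (country B proposes): country A can get 800 next round, worth 0.95 × 800 = 760 now; country B offers that and keeps 40.

760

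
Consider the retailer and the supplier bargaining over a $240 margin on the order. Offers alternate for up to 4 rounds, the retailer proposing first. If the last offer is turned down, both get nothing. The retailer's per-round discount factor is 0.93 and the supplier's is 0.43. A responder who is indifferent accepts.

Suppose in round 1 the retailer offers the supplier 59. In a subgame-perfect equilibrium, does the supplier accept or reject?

Accept

Work out the supplier's continuation value if the offer is rejected.
Round 4 (the supplier proposes): rejection yields 0 for the retailer; the supplier offers 0 and keeps 240.
Round 3 (the retailer proposes): the supplier can get 240 next round, worth 0.43 × 240 = 103.2 now, so the retailer offers 103.2, keeping 136.8.
Round 2 (the supplier proposes): the retailer can get 136.8 next round, worth 0.93 × 136.8 = 127.224 now; the supplier offers that and keeps 112.776.
So by rejecting in round 1, the supplier gets 112.776 next round, worth 0.43 × 112.776 = 48.49368 now.
Offer 59 ≥ 48.49368, so the supplier accepts.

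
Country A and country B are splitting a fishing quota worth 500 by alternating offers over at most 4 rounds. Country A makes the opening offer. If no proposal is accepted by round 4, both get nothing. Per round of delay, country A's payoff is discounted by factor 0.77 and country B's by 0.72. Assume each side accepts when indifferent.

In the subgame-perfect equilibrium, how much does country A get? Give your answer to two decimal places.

217.62

By backward induction:
Round 4 (country B proposes): country A will accept anything ≥ 0, so country B offers 0 and keeps 500.
Round 3 (country A proposes): country B can get 500 next round, worth 0.72 × 500 = 360 now; country A offers that and keeps 140.
Round 2 (country B proposes): country A can get 140 next round, worth 0.77 × 140 = 107.8 now; country B offers that and keeps 392.2.
Round 1 (country A proposes): country B can get 392.2 next round, worth 0.72 × 392.2 = 282.384 now, so country A offers 282.384, keeping 217.616.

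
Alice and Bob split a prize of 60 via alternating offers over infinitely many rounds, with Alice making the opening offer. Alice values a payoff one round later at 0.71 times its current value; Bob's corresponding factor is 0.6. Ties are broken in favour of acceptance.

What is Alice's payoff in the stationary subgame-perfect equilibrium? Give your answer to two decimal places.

Let x be Alice's share when Alice proposes and y be Bob's share when Bob proposes.
Bob accepts iff offered ≥ 0.6·y, so x = 60 − 0.6y. Symmetrically y = 60 − 0.71x.
Substituting: x = 60 − 0.6(60 − 0.71x), giving x(1 − 0.71·0.6) = 60(1 − 0.6).
So x = 60 × 0.4 / 0.574 ≈ 41.8118, and Bob receives 60 − x ≈ 18.1882.

41.81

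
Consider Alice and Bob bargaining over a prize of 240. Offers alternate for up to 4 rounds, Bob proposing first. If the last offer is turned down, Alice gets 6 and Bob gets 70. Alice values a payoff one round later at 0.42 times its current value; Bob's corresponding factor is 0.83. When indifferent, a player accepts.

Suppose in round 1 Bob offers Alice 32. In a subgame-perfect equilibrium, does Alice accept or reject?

Round 4 (Alice proposes): Bob gets 70 if talks fail, so Alice offers 70 and keeps 170.
Round 3 (Bob proposes): Alice can get 170 next round, worth 0.42 × 170 = 71.4 now; Bob offers that and keeps 168.6.
Round 2 (Alice proposes): Bob can get 168.6 next round, worth 0.83 × 168.6 = 139.938 now. Alice offers 139.938 and keeps 240 − 139.938 = 100.062.
So by rejecting in round 1, Alice gets 100.062 next round, worth 0.42 × 100.062 = 42.02604 now.
Offer 32 < 42.02604, so Alice rejects.

Reject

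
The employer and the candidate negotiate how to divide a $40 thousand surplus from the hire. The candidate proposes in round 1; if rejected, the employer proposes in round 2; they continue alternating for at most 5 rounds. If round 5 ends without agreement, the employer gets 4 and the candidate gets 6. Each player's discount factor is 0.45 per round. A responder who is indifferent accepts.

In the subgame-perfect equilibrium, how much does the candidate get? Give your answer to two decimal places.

Solve by backward induction from round 5.
Round 5 (the candidate proposes): the employer gets 4 if talks fail, so the candidate offers 4 and keeps 36.
Round 4 (the employer proposes): the candidate can get 36 next round, worth 0.45 × 36 = 16.2 now, so the employer offers 16.2, keeping 23.8.
Round 3 (the candidate proposes): the employer can get 23.8 next round, worth 0.45 × 23.8 = 10.71 now, so the candidate offers 10.71, keeping 29.29.
Round 2 (the employer proposes): the candidate can get 29.29 next round, worth 0.45 × 29.29 = 13.1805 now, so the employer offers 13.1805, keeping 26.8195.
Round 1 (the candidate proposes): the employer can get 26.8195 next round, worth 0.45 × 26.8195 = 12.068775 now; the candidate offers that and keeps 27.931225.

27.93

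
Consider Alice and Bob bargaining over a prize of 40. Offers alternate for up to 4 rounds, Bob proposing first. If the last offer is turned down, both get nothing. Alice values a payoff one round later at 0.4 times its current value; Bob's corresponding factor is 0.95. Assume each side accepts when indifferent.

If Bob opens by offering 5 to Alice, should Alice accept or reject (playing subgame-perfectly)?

Reject

Round 4 (Alice proposes): Bob will accept anything ≥ 0, so Alice offers 0 and keeps 40.
Round 3 (Bob proposes): Alice can get 40 next round, worth 0.4 × 40 = 16 now, so Bob offers 16, keeping 24.
Round 2 (Alice proposes): Bob can get 24 next round, worth 0.95 × 24 = 22.8 now, so Alice offers 22.8, keeping 17.2.
So by rejecting in round 1, Alice gets 17.2 next round, worth 0.4 × 17.2 = 6.88 now.
Offer 5 < 6.88, so Alice rejects.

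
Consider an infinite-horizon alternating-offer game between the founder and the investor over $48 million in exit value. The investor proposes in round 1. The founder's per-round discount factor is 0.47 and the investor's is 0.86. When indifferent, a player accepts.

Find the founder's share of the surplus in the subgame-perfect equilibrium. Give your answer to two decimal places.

When the investor proposes, the founder accepts any offer worth at least 0.47 times what the founder would get by proposing next round; and vice versa.
This gives x = 48 − 0.47y and y = 48 − 0.86x, where x and y are each side's share when it proposes.
Hence (1 − 0.47·0.86)x = 48(1 − 0.47), i.e. 0.5958·x = 25.44.
x ≈ 42.6989; the founder's share is 48 − x ≈ 5.3011.

5.30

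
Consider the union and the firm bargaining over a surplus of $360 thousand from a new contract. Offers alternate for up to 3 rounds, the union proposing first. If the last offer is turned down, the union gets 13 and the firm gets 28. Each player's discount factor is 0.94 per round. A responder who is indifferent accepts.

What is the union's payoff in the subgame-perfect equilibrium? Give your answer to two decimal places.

Round 3 (the union proposes): the firm gets 28 if talks fail, so the union offers 28 and keeps 332.
Round 2 (the firm proposes): the union can get 332 next round, worth 0.94 × 332 = 312.08 now. The firm offers 312.08 and keeps 360 − 312.08 = 47.92.
Round 1 (the union proposes): the firm can get 47.92 next round, worth 0.94 × 47.92 = 45.0448 now. The union offers 45.0448 and keeps 360 − 45.0448 = 314.9552.

314.96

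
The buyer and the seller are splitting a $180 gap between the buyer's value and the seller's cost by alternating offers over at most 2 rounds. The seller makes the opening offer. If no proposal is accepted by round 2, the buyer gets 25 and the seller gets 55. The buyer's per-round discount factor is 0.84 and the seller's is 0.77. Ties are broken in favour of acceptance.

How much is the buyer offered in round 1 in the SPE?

105

Round 2 (the buyer proposes): the seller gets 55 if talks fail, so the buyer offers 55 and keeps 125.
Round 1 (the seller proposes): the buyer can get 125 next round, worth 0.84 × 125 = 105 now, so the seller offers 105, keeping 75.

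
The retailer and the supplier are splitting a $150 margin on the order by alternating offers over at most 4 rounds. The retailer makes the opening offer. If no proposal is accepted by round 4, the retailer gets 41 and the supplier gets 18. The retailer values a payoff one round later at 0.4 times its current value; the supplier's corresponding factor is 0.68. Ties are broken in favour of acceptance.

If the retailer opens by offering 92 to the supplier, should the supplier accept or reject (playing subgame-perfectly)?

Accept

Work out the supplier's continuation value if the offer is rejected.
Round 4 (the supplier proposes): the retailer gets 41 if talks fail, so the supplier offers 41 and keeps 109.
Round 3 (the retailer proposes): the supplier can get 109 next round, worth 0.68 × 109 = 74.12 now. The retailer offers 74.12 and keeps 150 − 74.12 = 75.88.
Round 2 (the supplier proposes): the retailer can get 75.88 next round, worth 0.4 × 75.88 = 30.352 now, so the supplier offers 30.352, keeping 119.648.
So by rejecting in round 1, the supplier gets 119.648 next round, worth 0.68 × 119.648 = 81.36064 now.
Offer 92 ≥ 81.36064, so the supplier accepts.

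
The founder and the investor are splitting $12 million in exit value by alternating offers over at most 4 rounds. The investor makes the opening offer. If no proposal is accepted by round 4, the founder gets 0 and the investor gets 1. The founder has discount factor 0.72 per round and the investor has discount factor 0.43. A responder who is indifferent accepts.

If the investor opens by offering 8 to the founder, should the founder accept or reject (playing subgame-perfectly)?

Accept

Round 4 (the founder proposes): the investor gets 1 if talks fail, so the founder offers 1 and keeps 11.
Round 3 (the investor proposes): the founder can get 11 next round, worth 0.72 × 11 = 7.92 now, so the investor offers 7.92, keeping 4.08.
Round 2 (the founder proposes): the investor can get 4.08 next round, worth 0.43 × 4.08 = 1.7544 now, so the founder offers 1.7544, keeping 10.2456.
So by rejecting in round 1, the founder gets 10.2456 next round, worth 0.72 × 10.2456 = 7.376832 now.
Offer 8 ≥ 7.376832, so the founder accepts.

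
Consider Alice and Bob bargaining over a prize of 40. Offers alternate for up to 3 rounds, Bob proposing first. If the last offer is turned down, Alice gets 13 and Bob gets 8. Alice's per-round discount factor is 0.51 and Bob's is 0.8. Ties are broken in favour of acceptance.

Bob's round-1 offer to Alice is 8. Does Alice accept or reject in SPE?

Round 3 (Bob proposes): Alice gets 13 if talks fail, so Bob offers 13 and keeps 27.
Round 2 (Alice proposes): Bob can get 27 next round, worth 0.8 × 27 = 21.6 now, so Alice offers 21.6, keeping 18.4.
So by rejecting in round 1, Alice gets 18.4 next round, worth 0.51 × 18.4 = 9.384 now.
Offer 8 < 9.384, so Alice rejects.

Reject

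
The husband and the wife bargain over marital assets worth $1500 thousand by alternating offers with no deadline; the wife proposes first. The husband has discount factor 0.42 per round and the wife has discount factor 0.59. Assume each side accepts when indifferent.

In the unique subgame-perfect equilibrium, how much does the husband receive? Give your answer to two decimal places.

343.39

In a stationary SPE each proposer offers the other exactly their discounted continuation value.
If the wife keeps x when proposing and the husband keeps y when proposing, then x = 1500 − 0.42y and y = 1500 − 0.59x.
Solving: x = 1500(1 − 0.42) / (1 − 0.59·0.42) = 870 / 0.7522 ≈ 1156.6073.
The husband gets 1500 − 1156.6073 ≈ 343.3927.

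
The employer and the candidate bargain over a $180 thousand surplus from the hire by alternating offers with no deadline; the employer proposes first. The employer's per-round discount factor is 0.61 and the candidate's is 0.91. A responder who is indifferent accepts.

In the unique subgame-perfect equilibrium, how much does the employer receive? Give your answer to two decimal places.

36.41

In a stationary SPE each proposer offers the other exactly their discounted continuation value.
If the employer keeps x when proposing and the candidate keeps y when proposing, then x = 180 − 0.91y and y = 180 − 0.61x.
Solving: x = 180(1 − 0.91) / (1 − 0.61·0.91) = 16.2 / 0.4449 ≈ 36.4127.
The candidate gets 180 − 36.4127 ≈ 143.5873.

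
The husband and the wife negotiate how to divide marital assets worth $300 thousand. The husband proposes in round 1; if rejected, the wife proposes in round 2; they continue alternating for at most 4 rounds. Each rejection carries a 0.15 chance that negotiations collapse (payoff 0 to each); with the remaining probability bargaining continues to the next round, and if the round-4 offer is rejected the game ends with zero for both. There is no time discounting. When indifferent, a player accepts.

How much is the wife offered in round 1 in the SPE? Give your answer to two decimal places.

222.49

By backward induction:
Round 4 (the wife proposes): the husband will accept anything ≥ 0, so the wife offers 0 and keeps 300.
Round 3 (the husband proposes): rejecting gives the wife an expected 0.85 × 300 = 255. The husband offers 255 and keeps 300 − 255 = 45.
Round 2 (the wife proposes): rejecting gives the husband an expected 0.85 × 45 = 38.25, so the wife offers 38.25, keeping 261.75.
Round 1 (the husband proposes): rejecting gives the wife an expected 0.85 × 261.75 = 222.4875. The husband offers 222.4875 and keeps 300 − 222.4875 = 77.5125.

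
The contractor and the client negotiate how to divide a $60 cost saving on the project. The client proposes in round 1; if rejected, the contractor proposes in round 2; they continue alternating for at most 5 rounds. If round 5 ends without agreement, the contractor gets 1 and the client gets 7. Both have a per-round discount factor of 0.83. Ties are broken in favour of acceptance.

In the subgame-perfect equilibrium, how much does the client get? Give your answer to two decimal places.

45.23

Work backward from the last round.
Round 5 (the client proposes): the contractor gets 1 if talks fail, so the client offers 1 and keeps 59.
Round 4 (the contractor proposes): the client can get 59 next round, worth 0.83 × 59 = 48.97 now. The contractor offers 48.97 and keeps 60 − 48.97 = 11.03.
Round 3 (the client proposes): the contractor can get 11.03 next round, worth 0.83 × 11.03 = 9.1549 now; the client offers that and keeps 50.8451.
Round 2 (the contractor proposes): the client can get 50.8451 next round, worth 0.83 × 50.8451 = 42.201433 now; the contractor offers that and keeps 17.798567.
Round 1 (the client proposes): the contractor can get 17.798567 next round, worth 0.83 × 17.798567 = 14.77281061 now, so the client offers 14.77281061, keeping 45.22718939.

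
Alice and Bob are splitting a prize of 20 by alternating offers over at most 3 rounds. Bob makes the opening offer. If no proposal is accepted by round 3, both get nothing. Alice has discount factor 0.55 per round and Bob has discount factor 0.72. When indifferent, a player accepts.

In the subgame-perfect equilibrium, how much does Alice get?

3.08

Round 3 (Bob proposes): rejection yields 0 for Alice; Bob offers 0 and keeps 20.
Round 2 (Alice proposes): Bob can get 20 next round, worth 0.72 × 20 = 14.4 now; Alice offers that and keeps 5.6.
Round 1 (Bob proposes): Alice can get 5.6 next round, worth 0.55 × 5.6 = 3.08 now; Bob offers that and keeps 16.92.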